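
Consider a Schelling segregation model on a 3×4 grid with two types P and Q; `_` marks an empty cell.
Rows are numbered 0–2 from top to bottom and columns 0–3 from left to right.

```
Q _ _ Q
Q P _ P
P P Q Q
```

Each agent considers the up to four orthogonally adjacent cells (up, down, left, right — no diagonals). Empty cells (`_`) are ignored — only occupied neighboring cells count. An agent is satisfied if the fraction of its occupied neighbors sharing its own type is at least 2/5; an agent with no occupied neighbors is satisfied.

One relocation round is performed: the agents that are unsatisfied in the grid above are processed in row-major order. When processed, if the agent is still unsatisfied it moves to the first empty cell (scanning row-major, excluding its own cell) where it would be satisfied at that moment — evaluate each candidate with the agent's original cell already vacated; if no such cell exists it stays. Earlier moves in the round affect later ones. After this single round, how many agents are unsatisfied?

Initially unsatisfied (in order): (0,3), (1,0), (1,3).
  (0,3) → (0,1).
  (1,0) → (0,2).
  (1,3) → (1,0).
Resulting grid:
Q Q Q _
P P _ _
P P Q Q
All satisfied now.

0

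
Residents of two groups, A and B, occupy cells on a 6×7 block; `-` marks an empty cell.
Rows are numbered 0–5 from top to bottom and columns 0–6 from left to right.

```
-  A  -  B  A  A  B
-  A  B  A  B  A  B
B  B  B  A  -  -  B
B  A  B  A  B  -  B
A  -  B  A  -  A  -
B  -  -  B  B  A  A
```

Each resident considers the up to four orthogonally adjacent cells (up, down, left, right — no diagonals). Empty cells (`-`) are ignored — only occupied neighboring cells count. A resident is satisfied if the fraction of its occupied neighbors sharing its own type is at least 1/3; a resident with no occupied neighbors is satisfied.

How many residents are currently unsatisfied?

7

Row 0: (0,1)A 1/1 ✓ · (0,3)B 0/2 ✗ · (0,4)A 1/3 ✓ · (0,5)A 2/3 ✓ · (0,6)B 1/2 ✓
Row 1: (1,1)A 1/3 ✓ · (1,2)B 1/3 ✓ · (1,3)A 1/4 ✗ · (1,4)B 0/3 ✗ · (1,5)A 1/3 ✓ · (1,6)B 2/3 ✓
Row 2: (2,0)B 2/2 ✓ · (2,1)B 2/4 ✓ · (2,2)B 3/4 ✓ · (2,3)A 2/3 ✓ · (2,6)B 2/2 ✓
Row 3: (3,0)B 1/3 ✓ · (3,1)A 0/3 ✗ · (3,2)B 2/4 ✓ · (3,3)A 2/4 ✓ · (3,4)B 0/1 ✗ · (3,6)B 1/1 ✓
Row 4: (4,0)A 0/2 ✗ · (4,2)B 1/2 ✓ · (4,3)A 1/3 ✓ · (4,5)A 1/1 ✓
Row 5: (5,0)B 0/1 ✗ · (5,3)B 1/2 ✓ · (5,4)B 1/2 ✓ · (5,5)A 2/3 ✓ · (5,6)A 1/1 ✓
Unsatisfied: (0,3), (1,3), (1,4), (3,1), (3,4), (4,0), (5,0) — 7 in total.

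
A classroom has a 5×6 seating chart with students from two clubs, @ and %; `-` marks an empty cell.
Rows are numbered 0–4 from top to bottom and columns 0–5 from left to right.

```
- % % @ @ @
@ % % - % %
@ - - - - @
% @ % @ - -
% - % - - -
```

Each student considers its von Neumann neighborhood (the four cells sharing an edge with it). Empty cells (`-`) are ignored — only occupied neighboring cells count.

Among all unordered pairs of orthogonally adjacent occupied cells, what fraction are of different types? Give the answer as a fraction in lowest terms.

9/19

Scan each occupied cell's neighbors to the right and below so each pair is counted once.
Row 0: %(0,1)–%(0,2)= %(0,1)–%(1,1)= %(0,2)–@(0,3)≠ %(0,2)–%(1,2)= @(0,3)–@(0,4)= @(0,4)–@(0,5)= @(0,4)–%(1,4)≠ @(0,5)–%(1,5)≠  → 3/8 unlike.
Row 1: @(1,0)–%(1,1)≠ @(1,0)–@(2,0)= %(1,1)–%(1,2)= %(1,4)–%(1,5)= %(1,5)–@(2,5)≠  → 2/5 unlike.
Row 2: @(2,0)–%(3,0)≠  → 1/1 unlike.
Row 3: %(3,0)–@(3,1)≠ %(3,0)–%(4,0)= @(3,1)–%(3,2)≠ %(3,2)–@(3,3)≠ %(3,2)–%(4,2)=  → 3/5 unlike.
Total adjacent occupied pairs: 19; unlike-type pairs: 9.
9/19 is already in lowest terms.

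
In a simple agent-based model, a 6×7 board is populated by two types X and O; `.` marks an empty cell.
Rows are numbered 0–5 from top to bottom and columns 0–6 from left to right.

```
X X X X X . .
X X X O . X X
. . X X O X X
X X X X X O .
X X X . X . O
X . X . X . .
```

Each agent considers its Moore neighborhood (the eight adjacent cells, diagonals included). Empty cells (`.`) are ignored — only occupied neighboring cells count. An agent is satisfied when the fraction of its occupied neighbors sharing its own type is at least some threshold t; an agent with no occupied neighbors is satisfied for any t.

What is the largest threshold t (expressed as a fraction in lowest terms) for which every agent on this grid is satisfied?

1/7

(0,0)X 3/3
(0,1)X 5/5
(0,2)X 4/5
(0,3)X 3/4
(0,4)X 2/3
(1,0)X 3/3
(1,1)X 6/6
(1,2)X 6/7
(1,3)O 1/7
(1,5)X 4/5
(1,6)X 3/3
(2,2)X 6/7
(2,3)X 5/7
(2,4)O 2/7
(2,5)X 4/6
(2,6)X 3/4
(3,0)X 3/3
(3,1)X 6/6
(3,2)X 6/6
(3,3)X 6/7
(3,4)X 4/6
(3,5)O 2/6
(4,0)X 4/4
(4,1)X 7/7
(4,2)X 5/5
(4,4)X 3/4
(4,6)O 1/1
(5,0)X 2/2
(5,2)X 2/2
(5,4)X 1/1
The smallest same-type fraction is 1/7 at (1,3), which reduces to 1/7. Any threshold above that leaves this agent unsatisfied.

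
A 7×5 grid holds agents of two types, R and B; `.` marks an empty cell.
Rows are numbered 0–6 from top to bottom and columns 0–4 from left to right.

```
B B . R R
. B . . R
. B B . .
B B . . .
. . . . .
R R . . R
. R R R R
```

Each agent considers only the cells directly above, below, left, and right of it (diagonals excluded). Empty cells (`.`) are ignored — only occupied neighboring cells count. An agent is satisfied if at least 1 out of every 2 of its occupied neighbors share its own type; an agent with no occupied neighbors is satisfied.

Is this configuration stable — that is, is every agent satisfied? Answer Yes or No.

(0,0)B 1/1 ok
(0,1)B 2/2 ok
(0,3)R 1/1 ok
(0,4)R 2/2 ok
(1,1)B 2/2 ok
(1,4)R 1/1 ok
(2,1)B 3/3 ok
(2,2)B 1/1 ok
(3,0)B 1/1 ok
(3,1)B 2/2 ok
(5,0)R 1/1 ok
(5,1)R 2/2 ok
(5,4)R 1/1 ok
(6,1)R 2/2 ok
(6,2)R 2/2 ok
(6,3)R 2/2 ok
(6,4)R 2/2 ok
All meet the threshold, so the configuration is stable.

Yes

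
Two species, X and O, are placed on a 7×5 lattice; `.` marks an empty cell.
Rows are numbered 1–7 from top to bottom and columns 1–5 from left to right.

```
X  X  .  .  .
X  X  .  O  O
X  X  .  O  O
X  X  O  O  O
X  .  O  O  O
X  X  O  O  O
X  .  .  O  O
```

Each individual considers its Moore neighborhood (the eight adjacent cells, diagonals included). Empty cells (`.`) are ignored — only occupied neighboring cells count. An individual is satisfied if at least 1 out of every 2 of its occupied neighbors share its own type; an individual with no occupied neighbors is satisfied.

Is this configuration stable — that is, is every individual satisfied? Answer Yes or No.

(1,1)X 3/3 ok
(1,2)X 3/3 ok
(2,1)X 5/5 ok
(2,2)X 5/5 ok
(2,4)O 3/3 ok
(2,5)O 3/3 ok
(3,1)X 5/5 ok
(3,2)X 5/6 ok
(3,4)O 6/6 ok
(3,5)O 5/5 ok
(4,1)X 4/4 ok
(4,2)X 4/6 ok
(4,3)O 4/6 ok
(4,4)O 7/7 ok
(4,5)O 5/5 ok
(5,1)X 4/4 ok
(5,3)O 5/7 ok
(5,4)O 8/8 ok
(5,5)O 5/5 ok
(6,1)X 3/3 ok
(6,2)X 3/5 ok
(6,3)O 4/5 ok
(6,4)O 7/7 ok
(6,5)O 5/5 ok
(7,1)X 2/2 ok
(7,4)O 4/4 ok
(7,5)O 3/3 ok
All meet the threshold, so the configuration is stable.

Yes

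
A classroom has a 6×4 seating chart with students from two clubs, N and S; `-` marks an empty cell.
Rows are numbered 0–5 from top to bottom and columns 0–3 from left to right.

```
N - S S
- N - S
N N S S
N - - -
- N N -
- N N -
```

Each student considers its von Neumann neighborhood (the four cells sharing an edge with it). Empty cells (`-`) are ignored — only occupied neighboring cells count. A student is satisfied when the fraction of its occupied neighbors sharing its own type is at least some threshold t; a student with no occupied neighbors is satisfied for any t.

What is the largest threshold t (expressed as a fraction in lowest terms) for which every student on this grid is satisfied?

1/2

(0,0)N — no occupied neighbors
(0,2)S 1/1
(0,3)S 2/2
(1,1)N 1/1
(1,3)S 2/2
(2,0)N 2/2
(2,1)N 2/3
(2,2)S 1/2
(2,3)S 2/2
(3,0)N 1/1
(4,1)N 2/2
(4,2)N 2/2
(5,1)N 2/2
(5,2)N 2/2
The smallest same-type fraction is 1/2 at (2,2), which reduces to 1/2. Any threshold above that leaves this student unsatisfied.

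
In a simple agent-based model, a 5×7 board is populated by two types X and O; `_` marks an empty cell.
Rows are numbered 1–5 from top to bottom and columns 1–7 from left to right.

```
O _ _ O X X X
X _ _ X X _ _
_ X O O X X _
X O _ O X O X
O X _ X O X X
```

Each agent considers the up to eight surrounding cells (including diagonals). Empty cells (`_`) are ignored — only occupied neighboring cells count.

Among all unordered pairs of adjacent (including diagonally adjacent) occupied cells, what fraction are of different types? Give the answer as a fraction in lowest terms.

Scan each occupied cell's neighbors to the right and below (and the two forward diagonals) so each pair is counted once.
From row 1: 4 unlike of 9 pairs (running 4/9).
From row 2: 3 unlike of 8 pairs (running 7/17).
From row 3: 7 unlike of 16 pairs (running 14/33).
From row 4: 10 unlike of 18 pairs (running 24/51).
From row 5: 3 unlike of 4 pairs (running 27/55).
Total adjacent occupied pairs: 55; unlike-type pairs: 27.
27/55 is already in lowest terms.

27/55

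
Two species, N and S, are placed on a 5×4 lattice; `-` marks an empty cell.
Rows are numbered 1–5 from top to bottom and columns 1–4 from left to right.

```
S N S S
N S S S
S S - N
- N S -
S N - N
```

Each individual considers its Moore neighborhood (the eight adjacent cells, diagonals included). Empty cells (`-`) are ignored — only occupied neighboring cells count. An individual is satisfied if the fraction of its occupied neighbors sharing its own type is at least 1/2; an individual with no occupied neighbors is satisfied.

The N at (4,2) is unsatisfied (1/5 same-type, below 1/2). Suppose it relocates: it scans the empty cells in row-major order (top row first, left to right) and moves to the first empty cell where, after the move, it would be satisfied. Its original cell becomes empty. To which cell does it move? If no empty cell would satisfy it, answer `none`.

(4,4)

Vacating (4,2). Empty cells in order:
  (3,3): 1/6 same-type → still unsatisfied.
  (4,1): 1/4 same-type → still unsatisfied.
  (4,4): 2/3 same-type → satisfied — stop here.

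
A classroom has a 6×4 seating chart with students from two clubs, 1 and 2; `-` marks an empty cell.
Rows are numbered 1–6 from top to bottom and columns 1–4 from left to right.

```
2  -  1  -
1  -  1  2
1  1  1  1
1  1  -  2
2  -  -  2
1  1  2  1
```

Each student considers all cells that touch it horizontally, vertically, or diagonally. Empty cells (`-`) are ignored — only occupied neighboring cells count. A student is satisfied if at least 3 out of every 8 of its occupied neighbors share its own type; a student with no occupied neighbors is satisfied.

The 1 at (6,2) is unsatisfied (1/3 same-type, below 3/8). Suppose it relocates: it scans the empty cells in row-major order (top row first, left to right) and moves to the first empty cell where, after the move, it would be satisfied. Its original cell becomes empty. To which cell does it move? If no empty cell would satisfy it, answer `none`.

Vacating (6,2). Empty cells in order:
  (1,2): 3/4 same-type → satisfied — stop here.

(1,2)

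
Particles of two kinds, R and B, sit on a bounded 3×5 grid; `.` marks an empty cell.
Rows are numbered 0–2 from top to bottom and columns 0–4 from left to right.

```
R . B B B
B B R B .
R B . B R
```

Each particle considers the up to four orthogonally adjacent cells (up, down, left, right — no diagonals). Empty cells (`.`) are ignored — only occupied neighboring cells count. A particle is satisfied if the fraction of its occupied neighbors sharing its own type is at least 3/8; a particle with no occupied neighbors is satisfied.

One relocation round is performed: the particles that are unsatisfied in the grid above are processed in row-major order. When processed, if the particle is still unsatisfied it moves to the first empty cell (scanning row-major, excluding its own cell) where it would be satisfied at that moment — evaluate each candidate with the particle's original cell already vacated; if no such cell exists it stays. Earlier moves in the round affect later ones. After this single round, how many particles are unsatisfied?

Initially unsatisfied (in order): (0,0), (1,0), (1,2), (2,0), (2,4).
  (0,0): no empty cell satisfies it; stays.
  (1,0) → (0,1).
  (1,2) → (1,0).
  (2,0): now satisfied by earlier moves; stays.
  (2,4): no empty cell satisfies it; stays.
Resulting grid:
R B B B B
R B . B .
R B . B R
Unsatisfied now: (2,4).

1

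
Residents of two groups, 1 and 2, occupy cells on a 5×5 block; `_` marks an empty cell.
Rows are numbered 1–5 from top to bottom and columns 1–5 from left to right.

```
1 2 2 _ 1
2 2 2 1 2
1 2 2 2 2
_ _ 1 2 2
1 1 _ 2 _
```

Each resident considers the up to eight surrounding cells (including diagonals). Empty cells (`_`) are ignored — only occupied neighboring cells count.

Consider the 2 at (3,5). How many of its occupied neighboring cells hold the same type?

4

Occupied neighbors of (3,5): (2,4)=1, (2,5)=2, (3,4)=2, (4,4)=2, (4,5)=2.
Same type (2): 4 of 5.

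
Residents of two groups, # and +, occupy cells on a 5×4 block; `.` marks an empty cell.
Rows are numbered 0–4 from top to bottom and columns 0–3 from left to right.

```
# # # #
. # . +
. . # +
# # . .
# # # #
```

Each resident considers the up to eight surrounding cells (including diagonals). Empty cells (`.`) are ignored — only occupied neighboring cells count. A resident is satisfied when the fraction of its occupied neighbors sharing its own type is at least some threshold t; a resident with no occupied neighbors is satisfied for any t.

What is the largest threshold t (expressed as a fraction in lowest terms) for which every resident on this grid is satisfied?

1/4

(0,0)# 2/2
(0,1)# 3/3
(0,2)# 3/4
(0,3)# 1/2
(1,1)# 4/4
(1,3)+ 1/4
(2,2)# 2/4
(2,3)+ 1/2
(3,0)# 3/3
(3,1)# 5/5
(4,0)# 3/3
(4,1)# 4/4
(4,2)# 3/3
(4,3)# 1/1
The smallest same-type fraction is 1/4 at (1,3), which reduces to 1/4. Any threshold above that leaves this resident unsatisfied.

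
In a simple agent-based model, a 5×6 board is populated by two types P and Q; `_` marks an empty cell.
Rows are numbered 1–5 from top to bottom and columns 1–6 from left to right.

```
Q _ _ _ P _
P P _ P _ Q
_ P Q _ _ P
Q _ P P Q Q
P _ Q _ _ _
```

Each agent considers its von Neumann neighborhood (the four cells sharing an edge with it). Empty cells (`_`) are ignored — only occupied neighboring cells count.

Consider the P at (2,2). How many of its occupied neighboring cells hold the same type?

Occupied neighbors of (2,2): (3,2)=P, (2,1)=P.
Same type (P): 2 of 2.

2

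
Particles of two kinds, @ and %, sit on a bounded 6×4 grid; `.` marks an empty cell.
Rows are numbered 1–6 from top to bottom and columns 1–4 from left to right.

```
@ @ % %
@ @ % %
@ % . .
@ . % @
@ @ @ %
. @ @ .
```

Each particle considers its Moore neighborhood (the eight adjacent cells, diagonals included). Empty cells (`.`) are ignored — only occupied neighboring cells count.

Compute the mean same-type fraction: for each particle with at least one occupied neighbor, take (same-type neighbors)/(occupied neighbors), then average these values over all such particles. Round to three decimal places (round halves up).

Row 1: (1,1)@ 3/3 · (1,2)@ 3/5 · (1,3)% 3/5 · (1,4)% 3/3
Row 2: (2,1)@ 4/5 · (2,2)@ 4/7 · (2,3)% 4/6 · (2,4)% 3/3
Row 3: (3,1)@ 3/4 · (3,2)% 2/6
Row 4: (4,1)@ 3/4 · (4,3)% 2/5 · (4,4)@ 1/3
Row 5: (5,1)@ 3/3 · (5,2)@ 5/6 · (5,3)@ 4/6 · (5,4)% 1/4
Row 6: (6,2)@ 4/4 · (6,3)@ 3/4
Sum over 19 particles: 3/3 + 3/5 + 3/5 + 3/3 + 4/5 + 4/7 + 4/6 + 3/3 + 3/4 + 2/6 + 3/4 + 2/5 + 1/3 + 3/3 + 5/6 + 4/6 + 1/4 + 4/4 + 3/4 = 1397/105; mean = 1397/105 ÷ 19 = 1397/1995 = 0.700250… → 0.700.

0.700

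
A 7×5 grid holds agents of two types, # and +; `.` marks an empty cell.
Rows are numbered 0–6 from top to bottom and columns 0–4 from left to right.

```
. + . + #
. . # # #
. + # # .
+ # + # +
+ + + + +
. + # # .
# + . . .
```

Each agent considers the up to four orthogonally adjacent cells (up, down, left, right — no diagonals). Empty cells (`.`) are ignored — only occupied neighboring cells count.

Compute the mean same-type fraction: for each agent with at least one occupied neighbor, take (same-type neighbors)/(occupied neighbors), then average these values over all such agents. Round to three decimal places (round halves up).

0.533

(0,1)+ — no occupied neighbors
(0,3)+ 0/2
(0,4)# 1/2
(1,2)# 2/2
(1,3)# 3/4
(1,4)# 2/2
(2,1)+ 0/2
(2,2)# 2/4
(2,3)# 3/3
(3,0)+ 1/2
(3,1)# 0/4
(3,2)+ 1/4
(3,3)# 1/4
(3,4)+ 1/2
(4,0)+ 2/2
(4,1)+ 3/4
(4,2)+ 3/4
(4,3)+ 2/4
(4,4)+ 2/2
(5,1)+ 2/3
(5,2)# 1/3
(5,3)# 1/2
(6,0)# 0/1
(6,1)+ 1/2
Sum over 23 agents: 0/2 + 1/2 + 2/2 + 3/4 + 2/2 + 0/2 + 2/4 + 3/3 + 1/2 + 0/4 + 1/4 + 1/4 + 1/2 + 2/2 + 3/4 + 3/4 + 2/4 + 2/2 + 2/3 + 1/3 + 1/2 + 0/1 + 1/2 = 49/4; mean = 49/4 ÷ 23 = 49/92 = 0.532608… → 0.533.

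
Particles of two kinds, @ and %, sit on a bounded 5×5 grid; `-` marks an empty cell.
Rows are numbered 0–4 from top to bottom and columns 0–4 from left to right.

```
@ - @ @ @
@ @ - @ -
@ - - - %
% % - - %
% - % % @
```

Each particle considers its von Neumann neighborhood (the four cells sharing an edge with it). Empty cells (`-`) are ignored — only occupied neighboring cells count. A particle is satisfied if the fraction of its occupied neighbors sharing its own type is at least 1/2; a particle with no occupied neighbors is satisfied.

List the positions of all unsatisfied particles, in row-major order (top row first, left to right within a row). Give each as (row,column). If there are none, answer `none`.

(4,4)

(0,0)@ 1/1 satisfied
(0,2)@ 1/1 satisfied
(0,3)@ 3/3 satisfied
(0,4)@ 1/1 satisfied
(1,0)@ 3/3 satisfied
(1,1)@ 1/1 satisfied
(1,3)@ 1/1 satisfied
(2,0)@ 1/2 satisfied
(2,4)% 1/1 satisfied
(3,0)% 2/3 satisfied
(3,1)% 1/1 satisfied
(3,4)% 1/2 satisfied
(4,0)% 1/1 satisfied
(4,2)% 1/1 satisfied
(4,3)% 1/2 satisfied
(4,4)@ 0/2 not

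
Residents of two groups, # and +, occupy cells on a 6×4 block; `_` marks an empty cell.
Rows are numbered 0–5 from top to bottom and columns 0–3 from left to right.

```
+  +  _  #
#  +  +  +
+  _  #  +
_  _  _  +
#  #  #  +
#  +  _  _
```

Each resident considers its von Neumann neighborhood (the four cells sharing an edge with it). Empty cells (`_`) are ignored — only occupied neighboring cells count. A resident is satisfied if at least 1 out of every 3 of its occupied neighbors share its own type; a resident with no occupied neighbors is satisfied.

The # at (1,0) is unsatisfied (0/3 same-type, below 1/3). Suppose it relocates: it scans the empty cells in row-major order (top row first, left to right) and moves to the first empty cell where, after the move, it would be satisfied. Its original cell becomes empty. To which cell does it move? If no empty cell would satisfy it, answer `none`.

Vacating (1,0). Empty cells in order:
  (0,2): 1/3 same-type → satisfied — stop here.

(0,2)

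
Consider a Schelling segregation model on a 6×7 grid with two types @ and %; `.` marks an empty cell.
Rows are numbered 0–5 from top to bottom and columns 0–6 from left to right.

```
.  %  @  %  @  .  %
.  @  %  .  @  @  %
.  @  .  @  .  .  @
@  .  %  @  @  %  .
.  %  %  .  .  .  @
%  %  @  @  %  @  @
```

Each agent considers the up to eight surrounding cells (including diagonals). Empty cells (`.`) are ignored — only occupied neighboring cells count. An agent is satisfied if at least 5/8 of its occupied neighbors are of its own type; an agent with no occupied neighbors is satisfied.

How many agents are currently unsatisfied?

(0,1)% 1/3 not
(0,2)@ 1/4 not
(0,3)% 1/4 not
(0,4)@ 2/3 satisfied
(0,6)% 1/2 not
(1,1)@ 2/4 not
(1,2)% 2/6 not
(1,4)@ 3/4 satisfied
(1,5)@ 3/5 not
(1,6)% 1/3 not
(2,1)@ 2/4 not
(2,3)@ 3/5 not
(2,6)@ 1/3 not
(3,0)@ 1/2 not
(3,2)% 2/5 not
(3,3)@ 2/4 not
(3,4)@ 2/3 satisfied
(3,5)% 0/3 not
(4,1)% 4/6 satisfied
(4,2)% 3/6 not
(4,6)@ 2/3 satisfied
(5,0)% 2/2 satisfied
(5,1)% 3/4 satisfied
(5,2)@ 1/4 not
(5,3)@ 1/3 not
(5,4)% 0/2 not
(5,5)@ 2/3 satisfied
(5,6)@ 2/2 satisfied
Unsatisfied: (0,1), (0,2), (0,3), (0,6), (1,1), (1,2), (1,5), (1,6), (2,1), (2,3), (2,6), (3,0), (3,2), (3,3), (3,5), (4,2), (5,2), (5,3), (5,4) — 19 in total.

19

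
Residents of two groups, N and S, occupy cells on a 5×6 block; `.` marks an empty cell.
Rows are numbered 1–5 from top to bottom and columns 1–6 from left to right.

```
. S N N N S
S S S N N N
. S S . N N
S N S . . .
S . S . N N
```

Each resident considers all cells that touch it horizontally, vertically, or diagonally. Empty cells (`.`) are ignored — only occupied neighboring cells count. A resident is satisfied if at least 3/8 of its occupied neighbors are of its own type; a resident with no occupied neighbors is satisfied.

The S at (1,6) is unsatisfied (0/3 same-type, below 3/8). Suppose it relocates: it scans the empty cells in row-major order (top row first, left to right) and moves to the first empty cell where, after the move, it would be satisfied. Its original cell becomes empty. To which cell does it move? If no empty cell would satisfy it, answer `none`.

Vacating (1,6). Empty cells in order:
  (1,1): 3/3 same-type → satisfied — stop here.

(1,1)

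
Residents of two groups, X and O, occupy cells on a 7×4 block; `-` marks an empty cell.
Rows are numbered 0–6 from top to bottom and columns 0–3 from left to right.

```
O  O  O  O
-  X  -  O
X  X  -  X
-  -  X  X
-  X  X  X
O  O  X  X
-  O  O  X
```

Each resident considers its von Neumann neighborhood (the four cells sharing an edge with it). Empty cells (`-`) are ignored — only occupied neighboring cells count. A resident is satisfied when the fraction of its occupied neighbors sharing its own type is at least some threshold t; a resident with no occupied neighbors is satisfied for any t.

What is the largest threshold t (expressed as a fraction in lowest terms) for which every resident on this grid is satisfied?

1/3

Row 0: (0,0)O 1/1 · (0,1)O 2/3 · (0,2)O 2/2 · (0,3)O 2/2
Row 1: (1,1)X 1/2 · (1,3)O 1/2
Row 2: (2,0)X 1/1 · (2,1)X 2/2 · (2,3)X 1/2
Row 3: (3,2)X 2/2 · (3,3)X 3/3
Row 4: (4,1)X 1/2 · (4,2)X 4/4 · (4,3)X 3/3
Row 5: (5,0)O 1/1 · (5,1)O 2/4 · (5,2)X 2/4 · (5,3)X 3/3
Row 6: (6,1)O 2/2 · (6,2)O 1/3 · (6,3)X 1/2
The smallest same-type fraction is 1/3 at (6,2), which reduces to 1/3. Any threshold above that leaves this resident unsatisfied.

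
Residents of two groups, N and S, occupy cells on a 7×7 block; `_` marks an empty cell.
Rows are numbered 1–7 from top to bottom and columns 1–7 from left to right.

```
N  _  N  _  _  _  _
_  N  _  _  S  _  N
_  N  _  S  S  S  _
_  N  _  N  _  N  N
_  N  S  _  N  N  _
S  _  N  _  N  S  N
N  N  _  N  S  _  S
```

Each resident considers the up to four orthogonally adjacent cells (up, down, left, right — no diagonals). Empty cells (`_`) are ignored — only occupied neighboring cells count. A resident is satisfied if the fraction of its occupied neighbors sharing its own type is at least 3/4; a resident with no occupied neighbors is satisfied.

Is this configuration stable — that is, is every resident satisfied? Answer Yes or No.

(1,1)N 0/0 ok
(1,3)N 0/0 ok
(2,2)N 1/1 ok
(2,5)S 1/1 ok
(2,7)N 0/0 ok
(3,2)N 2/2 ok
(3,4)S 1/2 unhappy
(3,5)S 3/3 ok
(3,6)S 1/2 unhappy
(4,2)N 2/2 ok
(4,4)N 0/1 unhappy
(4,6)N 2/3 unhappy
(4,7)N 1/1 ok
(5,2)N 1/2 unhappy
(5,3)S 0/2 unhappy
(5,5)N 2/2 ok
(5,6)N 2/3 unhappy
(6,1)S 0/1 unhappy
(6,3)N 0/1 unhappy
(6,5)N 1/3 unhappy
(6,6)S 0/3 unhappy
(6,7)N 0/2 unhappy
(7,1)N 1/2 unhappy
(7,2)N 1/1 ok
(7,4)N 0/1 unhappy
(7,5)S 0/2 unhappy
(7,7)S 0/1 unhappy
For instance (3,4) has only 1/2 same-type neighbors, below 3/4.

No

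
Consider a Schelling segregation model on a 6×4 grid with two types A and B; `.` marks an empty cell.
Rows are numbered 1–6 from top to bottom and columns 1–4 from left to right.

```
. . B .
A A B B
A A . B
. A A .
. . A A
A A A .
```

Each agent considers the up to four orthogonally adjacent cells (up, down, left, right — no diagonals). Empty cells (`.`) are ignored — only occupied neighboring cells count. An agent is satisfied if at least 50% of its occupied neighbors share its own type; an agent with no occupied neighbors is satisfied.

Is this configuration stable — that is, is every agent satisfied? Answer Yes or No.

Yes

Row 1: (1,3)B 1/1 satisfied
Row 2: (2,1)A 2/2 satisfied · (2,2)A 2/3 satisfied · (2,3)B 2/3 satisfied · (2,4)B 2/2 satisfied
Row 3: (3,1)A 2/2 satisfied · (3,2)A 3/3 satisfied · (3,4)B 1/1 satisfied
Row 4: (4,2)A 2/2 satisfied · (4,3)A 2/2 satisfied
Row 5: (5,3)A 3/3 satisfied · (5,4)A 1/1 satisfied
Row 6: (6,1)A 1/1 satisfied · (6,2)A 2/2 satisfied · (6,3)A 2/2 satisfied
All meet the threshold, so the configuration is stable.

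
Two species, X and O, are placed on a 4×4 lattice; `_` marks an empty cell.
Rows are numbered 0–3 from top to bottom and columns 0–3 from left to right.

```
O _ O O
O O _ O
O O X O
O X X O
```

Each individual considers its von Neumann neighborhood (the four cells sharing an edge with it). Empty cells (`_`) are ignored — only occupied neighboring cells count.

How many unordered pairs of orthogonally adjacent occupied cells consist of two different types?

5

Scan each occupied cell's neighbors to the right and below so each pair is counted once.
Row 0: O(0,0)–O(1,0)= O(0,2)–O(0,3)= O(0,3)–O(1,3)=  → 0/3 unlike.
Row 1: O(1,0)–O(1,1)= O(1,0)–O(2,0)= O(1,1)–O(2,1)= O(1,3)–O(2,3)=  → 0/4 unlike.
Row 2: O(2,0)–O(2,1)= O(2,0)–O(3,0)= O(2,1)–X(2,2)≠ O(2,1)–X(3,1)≠ X(2,2)–O(2,3)≠ X(2,2)–X(3,2)= O(2,3)–O(3,3)=  → 3/7 unlike.
Row 3: O(3,0)–X(3,1)≠ X(3,1)–X(3,2)= X(3,2)–O(3,3)≠  → 2/3 unlike.
Total adjacent occupied pairs: 17; unlike-type pairs: 5.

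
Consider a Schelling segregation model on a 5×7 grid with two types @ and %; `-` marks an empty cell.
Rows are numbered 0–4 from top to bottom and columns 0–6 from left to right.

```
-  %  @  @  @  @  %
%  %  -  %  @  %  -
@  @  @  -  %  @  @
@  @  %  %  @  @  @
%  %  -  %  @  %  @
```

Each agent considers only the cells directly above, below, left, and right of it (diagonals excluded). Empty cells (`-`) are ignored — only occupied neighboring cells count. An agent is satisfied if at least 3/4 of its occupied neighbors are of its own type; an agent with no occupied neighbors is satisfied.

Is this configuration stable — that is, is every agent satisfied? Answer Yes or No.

(0,1)% 1/2 ✗
(0,2)@ 1/2 ✗
(0,3)@ 2/3 ✗
(0,4)@ 3/3 ✓
(0,5)@ 1/3 ✗
(0,6)% 0/1 ✗
(1,0)% 1/2 ✗
(1,1)% 2/3 ✗
(1,3)% 0/2 ✗
(1,4)@ 1/4 ✗
(1,5)% 0/3 ✗
(2,0)@ 2/3 ✗
(2,1)@ 3/4 ✓
(2,2)@ 1/2 ✗
(2,4)% 0/3 ✗
(2,5)@ 2/4 ✗
(2,6)@ 2/2 ✓
(3,0)@ 2/3 ✗
(3,1)@ 2/4 ✗
(3,2)% 1/3 ✗
(3,3)% 2/3 ✗
(3,4)@ 2/4 ✗
(3,5)@ 3/4 ✓
(3,6)@ 3/3 ✓
(4,0)% 1/2 ✗
(4,1)% 1/2 ✗
(4,3)% 1/2 ✗
(4,4)@ 1/3 ✗
(4,5)% 0/3 ✗
(4,6)@ 1/2 ✗
For instance (0,1) has only 1/2 same-type neighbors, below 3/4.

No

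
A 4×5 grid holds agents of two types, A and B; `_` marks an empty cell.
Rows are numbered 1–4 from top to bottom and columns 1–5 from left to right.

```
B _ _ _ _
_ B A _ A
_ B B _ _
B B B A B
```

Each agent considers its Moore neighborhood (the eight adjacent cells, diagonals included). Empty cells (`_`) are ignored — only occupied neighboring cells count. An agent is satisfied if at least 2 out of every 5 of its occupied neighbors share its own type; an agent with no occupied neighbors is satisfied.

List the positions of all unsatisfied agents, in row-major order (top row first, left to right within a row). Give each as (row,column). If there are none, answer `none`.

(2,3), (4,4), (4,5)

(1,1)B 1/1 satisfied
(2,2)B 3/4 satisfied
(2,3)A 0/3 not
(2,5)A 0/0 satisfied
(3,2)B 5/6 satisfied
(3,3)B 4/6 satisfied
(4,1)B 2/2 satisfied
(4,2)B 4/4 satisfied
(4,3)B 3/4 satisfied
(4,4)A 0/3 not
(4,5)B 0/1 not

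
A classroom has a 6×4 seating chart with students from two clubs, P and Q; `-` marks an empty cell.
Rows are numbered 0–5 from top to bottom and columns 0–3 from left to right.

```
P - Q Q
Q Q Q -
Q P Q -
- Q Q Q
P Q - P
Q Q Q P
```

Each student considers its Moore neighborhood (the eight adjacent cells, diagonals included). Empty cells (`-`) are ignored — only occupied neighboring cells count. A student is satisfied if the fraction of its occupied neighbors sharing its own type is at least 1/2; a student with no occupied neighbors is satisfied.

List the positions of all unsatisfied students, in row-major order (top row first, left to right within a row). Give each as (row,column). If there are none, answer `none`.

(0,0)P 0/2 not
(0,2)Q 3/3 satisfied
(0,3)Q 2/2 satisfied
(1,0)Q 2/4 satisfied
(1,1)Q 5/7 satisfied
(1,2)Q 4/5 satisfied
(2,0)Q 3/4 satisfied
(2,1)P 0/7 not
(2,2)Q 5/6 satisfied
(3,1)Q 4/6 satisfied
(3,2)Q 4/6 satisfied
(3,3)Q 2/3 satisfied
(4,0)P 0/4 not
(4,1)Q 5/6 satisfied
(4,3)P 1/4 not
(5,0)Q 2/3 satisfied
(5,1)Q 3/4 satisfied
(5,2)Q 2/4 satisfied
(5,3)P 1/2 satisfied

(0,0), (2,1), (4,0), (4,3)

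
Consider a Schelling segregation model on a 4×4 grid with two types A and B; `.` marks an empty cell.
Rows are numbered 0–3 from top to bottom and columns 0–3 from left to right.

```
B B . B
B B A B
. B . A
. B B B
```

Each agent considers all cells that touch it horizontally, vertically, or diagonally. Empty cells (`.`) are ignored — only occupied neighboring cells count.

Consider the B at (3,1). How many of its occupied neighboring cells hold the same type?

2

Occupied neighbors of (3,1): (2,1)=B, (3,2)=B.
Same type (B): 2 of 2.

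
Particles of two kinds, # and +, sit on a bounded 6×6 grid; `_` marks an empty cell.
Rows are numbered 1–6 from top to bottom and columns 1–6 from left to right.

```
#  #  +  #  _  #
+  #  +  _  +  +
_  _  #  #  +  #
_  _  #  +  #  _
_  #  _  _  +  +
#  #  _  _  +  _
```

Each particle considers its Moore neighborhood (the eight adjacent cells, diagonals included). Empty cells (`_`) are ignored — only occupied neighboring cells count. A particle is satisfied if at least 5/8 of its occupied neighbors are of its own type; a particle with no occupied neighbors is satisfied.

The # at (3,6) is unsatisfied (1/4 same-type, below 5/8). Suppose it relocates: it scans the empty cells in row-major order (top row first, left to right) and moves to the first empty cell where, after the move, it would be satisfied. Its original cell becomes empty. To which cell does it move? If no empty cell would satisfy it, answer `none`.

Vacating (3,6). Empty cells in order:
  (1,5): 2/4 same-type → still unsatisfied.
  (2,4): 3/7 same-type → still unsatisfied.
  (3,1): 1/2 same-type → still unsatisfied.
  (3,2): 3/5 same-type → still unsatisfied.
  (4,1): 1/1 same-type → satisfied — stop here.

(4,1)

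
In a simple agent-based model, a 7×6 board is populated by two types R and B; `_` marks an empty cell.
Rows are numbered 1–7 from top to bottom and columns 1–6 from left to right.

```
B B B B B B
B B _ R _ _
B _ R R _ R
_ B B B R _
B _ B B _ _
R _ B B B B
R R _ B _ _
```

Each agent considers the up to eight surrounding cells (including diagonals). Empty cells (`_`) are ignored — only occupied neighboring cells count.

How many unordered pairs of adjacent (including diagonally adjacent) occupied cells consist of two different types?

Scan each occupied cell's neighbors to the right and below (and the two forward diagonals) so each pair is counted once.
From row 1: 3 unlike of 13 pairs (running 3/13).
From row 2: 1 unlike of 6 pairs (running 4/19).
From row 3: 5 unlike of 9 pairs (running 9/28).
From row 4: 2 unlike of 10 pairs (running 11/38).
From row 5: 1 unlike of 7 pairs (running 12/45).
From row 6: 1 unlike of 9 pairs (running 13/54).
From row 7: 0 unlike of 1 pairs (running 13/55).
Total adjacent occupied pairs: 55; unlike-type pairs: 13.

13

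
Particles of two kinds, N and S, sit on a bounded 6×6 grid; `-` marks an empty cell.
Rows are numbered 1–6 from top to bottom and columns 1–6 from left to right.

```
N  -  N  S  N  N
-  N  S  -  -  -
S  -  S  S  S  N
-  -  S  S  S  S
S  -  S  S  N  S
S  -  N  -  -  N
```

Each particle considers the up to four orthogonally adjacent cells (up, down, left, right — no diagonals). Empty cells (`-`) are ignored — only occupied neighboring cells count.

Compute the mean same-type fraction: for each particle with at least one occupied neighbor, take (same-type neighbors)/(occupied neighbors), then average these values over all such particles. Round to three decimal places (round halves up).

(1,1)N — no occupied neighbors
(1,3)N 0/2
(1,4)S 0/2
(1,5)N 1/2
(1,6)N 1/1
(2,2)N 0/1
(2,3)S 1/3
(3,1)S — no occupied neighbors
(3,3)S 3/3
(3,4)S 3/3
(3,5)S 2/3
(3,6)N 0/2
(4,3)S 3/3
(4,4)S 4/4
(4,5)S 3/4
(4,6)S 2/3
(5,1)S 1/1
(5,3)S 2/3
(5,4)S 2/3
(5,5)N 0/3
(5,6)S 1/3
(6,1)S 1/1
(6,3)N 0/1
(6,6)N 0/1
Sum over 22 particles: 0/2 + 0/2 + 1/2 + 1/1 + 0/1 + 1/3 + 3/3 + 3/3 + 2/3 + 0/2 + 3/3 + 4/4 + 3/4 + 2/3 + 1/1 + 2/3 + 2/3 + 0/3 + 1/3 + 1/1 + 0/1 + 0/1 = 139/12; mean = 139/12 ÷ 22 = 139/264 = 0.526515… → 0.527.

0.527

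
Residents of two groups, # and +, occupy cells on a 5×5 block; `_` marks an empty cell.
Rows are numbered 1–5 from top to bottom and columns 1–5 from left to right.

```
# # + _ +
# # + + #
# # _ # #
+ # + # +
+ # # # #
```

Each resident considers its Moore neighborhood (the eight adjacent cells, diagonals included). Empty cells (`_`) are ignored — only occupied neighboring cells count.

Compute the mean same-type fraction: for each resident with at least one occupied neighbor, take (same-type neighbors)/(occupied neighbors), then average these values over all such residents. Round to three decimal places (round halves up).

0.536

Row 1: (1,1)# 3/3 · (1,2)# 3/5 · (1,3)+ 2/4 · (1,5)+ 1/2
Row 2: (2,1)# 5/5 · (2,2)# 5/7 · (2,3)+ 2/6 · (2,4)+ 3/6 · (2,5)# 2/4
Row 3: (3,1)# 4/5 · (3,2)# 4/7 · (3,4)# 3/7 · (3,5)# 3/5
Row 4: (4,1)+ 1/5 · (4,2)# 4/7 · (4,3)+ 0/7 · (4,4)# 5/7 · (4,5)+ 0/5
Row 5: (5,1)+ 1/3 · (5,2)# 2/5 · (5,3)# 4/5 · (5,4)# 3/5 · (5,5)# 2/3
Sum over 23 residents: 3/3 + 3/5 + 2/4 + 1/2 + 5/5 + 5/7 + 2/6 + 3/6 + 2/4 + 4/5 + 4/7 + 3/7 + 3/5 + 1/5 + 4/7 + 0/7 + 5/7 + 0/5 + 1/3 + 2/5 + 4/5 + 3/5 + 2/3 = 37/3; mean = 37/3 ÷ 23 = 37/69 = 0.536231… → 0.536.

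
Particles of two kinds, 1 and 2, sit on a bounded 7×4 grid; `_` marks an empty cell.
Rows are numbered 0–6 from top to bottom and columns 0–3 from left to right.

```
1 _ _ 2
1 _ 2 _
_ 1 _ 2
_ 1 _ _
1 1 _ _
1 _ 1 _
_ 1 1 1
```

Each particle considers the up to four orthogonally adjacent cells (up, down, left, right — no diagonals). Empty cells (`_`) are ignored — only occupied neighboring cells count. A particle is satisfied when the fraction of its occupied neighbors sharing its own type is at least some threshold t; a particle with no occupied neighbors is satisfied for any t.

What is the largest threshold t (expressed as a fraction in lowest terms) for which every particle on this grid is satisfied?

(0,0)1 1/1
(0,3)2 — no occupied neighbors
(1,0)1 1/1
(1,2)2 — no occupied neighbors
(2,1)1 1/1
(2,3)2 — no occupied neighbors
(3,1)1 2/2
(4,0)1 2/2
(4,1)1 2/2
(5,0)1 1/1
(5,2)1 1/1
(6,1)1 1/1
(6,2)1 3/3
(6,3)1 1/1
The smallest same-type fraction is 1/1 at (0,0), which reduces to 1/1. Any threshold above that leaves this particle unsatisfied.

1/1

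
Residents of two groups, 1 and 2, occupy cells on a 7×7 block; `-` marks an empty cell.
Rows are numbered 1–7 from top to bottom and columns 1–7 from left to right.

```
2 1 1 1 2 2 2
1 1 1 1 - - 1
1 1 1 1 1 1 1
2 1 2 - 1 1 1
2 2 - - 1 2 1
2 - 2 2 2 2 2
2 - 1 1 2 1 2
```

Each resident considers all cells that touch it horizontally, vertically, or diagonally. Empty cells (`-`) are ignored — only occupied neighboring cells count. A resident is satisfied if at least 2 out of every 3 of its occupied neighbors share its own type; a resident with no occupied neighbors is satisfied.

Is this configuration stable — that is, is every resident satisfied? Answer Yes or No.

(1,1)2 0/3 ✗
(1,2)1 4/5 ✓
(1,3)1 5/5 ✓
(1,4)1 3/4 ✓
(1,5)2 1/3 ✗
(1,6)2 2/3 ✓
(1,7)2 1/2 ✗
(2,1)1 4/5 ✓
(2,2)1 7/8 ✓
(2,3)1 8/8 ✓
(2,4)1 6/7 ✓
(2,7)1 2/4 ✗
(3,1)1 4/5 ✓
(3,2)1 6/8 ✓
(3,3)1 6/7 ✓
(3,4)1 5/6 ✓
(3,5)1 5/5 ✓
(3,6)1 6/6 ✓
(3,7)1 4/4 ✓
(4,1)2 2/5 ✗
(4,2)1 3/7 ✗
(4,3)2 1/5 ✗
(4,5)1 5/6 ✓
(4,6)1 7/8 ✓
(4,7)1 4/5 ✓
(5,1)2 3/4 ✓
(5,2)2 5/6 ✓
(5,5)1 2/6 ✗
(5,6)2 3/8 ✗
(5,7)1 2/5 ✗
(6,1)2 3/3 ✓
(6,3)2 2/4 ✗
(6,4)2 3/6 ✗
(6,5)2 4/7 ✗
(6,6)2 5/8 ✗
(6,7)2 3/5 ✗
(7,1)2 1/1 ✓
(7,3)1 1/3 ✗
(7,4)1 1/5 ✗
(7,5)2 3/5 ✗
(7,6)1 0/5 ✗
(7,7)2 2/3 ✓
For instance (1,1) has only 0/3 same-type neighbors, below 2/3.

No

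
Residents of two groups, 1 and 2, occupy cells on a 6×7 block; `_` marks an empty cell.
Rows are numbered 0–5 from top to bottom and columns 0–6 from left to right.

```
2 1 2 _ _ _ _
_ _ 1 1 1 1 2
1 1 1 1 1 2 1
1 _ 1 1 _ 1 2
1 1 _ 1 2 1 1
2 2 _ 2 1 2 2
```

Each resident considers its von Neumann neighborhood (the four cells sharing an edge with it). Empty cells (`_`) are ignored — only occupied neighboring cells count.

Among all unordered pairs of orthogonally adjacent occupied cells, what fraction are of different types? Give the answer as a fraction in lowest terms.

Scan each occupied cell's neighbors to the right and below so each pair is counted once.
Row 0: 2(0,0)–1(0,1)≠ 1(0,1)–2(0,2)≠ 2(0,2)–1(1,2)≠  → 3/3 unlike.
Row 1: 1(1,2)–1(1,3)= 1(1,2)–1(2,2)= 1(1,3)–1(1,4)= 1(1,3)–1(2,3)= 1(1,4)–1(1,5)= 1(1,4)–1(2,4)= 1(1,5)–2(1,6)≠ 1(1,5)–2(2,5)≠ 2(1,6)–1(2,6)≠  → 3/9 unlike.
Row 2: 1(2,0)–1(2,1)= 1(2,0)–1(3,0)= 1(2,1)–1(2,2)= 1(2,2)–1(2,3)= 1(2,2)–1(3,2)= 1(2,3)–1(2,4)= 1(2,3)–1(3,3)= 1(2,4)–2(2,5)≠ 2(2,5)–1(2,6)≠ 2(2,5)–1(3,5)≠ 1(2,6)–2(3,6)≠  → 4/11 unlike.
Row 3: 1(3,0)–1(4,0)= 1(3,2)–1(3,3)= 1(3,3)–1(4,3)= 1(3,5)–2(3,6)≠ 1(3,5)–1(4,5)= 2(3,6)–1(4,6)≠  → 2/6 unlike.
Row 4: 1(4,0)–1(4,1)= 1(4,0)–2(5,0)≠ 1(4,1)–2(5,1)≠ 1(4,3)–2(4,4)≠ 1(4,3)–2(5,3)≠ 2(4,4)–1(4,5)≠ 2(4,4)–1(5,4)≠ 1(4,5)–1(4,6)= 1(4,5)–2(5,5)≠ 1(4,6)–2(5,6)≠  → 8/10 unlike.
Row 5: 2(5,0)–2(5,1)= 2(5,3)–1(5,4)≠ 1(5,4)–2(5,5)≠ 2(5,5)–2(5,6)=  → 2/4 unlike.
Total adjacent occupied pairs: 43; unlike-type pairs: 22.
22/43 is already in lowest terms.

22/43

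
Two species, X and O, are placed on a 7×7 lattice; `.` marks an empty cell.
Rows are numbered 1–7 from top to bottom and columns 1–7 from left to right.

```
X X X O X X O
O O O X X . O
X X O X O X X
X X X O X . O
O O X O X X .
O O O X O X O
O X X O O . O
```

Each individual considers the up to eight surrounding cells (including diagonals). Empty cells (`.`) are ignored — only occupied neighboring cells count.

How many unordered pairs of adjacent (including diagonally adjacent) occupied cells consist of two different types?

Scan each occupied cell's neighbors to the right and below (and the two forward diagonals) so each pair is counted once.
Row 1: X(1,1)–X(1,2)= X(1,1)–O(2,1)≠ X(1,1)–O(2,2)≠ X(1,2)–X(1,3)= X(1,2)–O(2,2)≠ X(1,2)–O(2,3)≠ X(1,2)–O(2,1)≠ X(1,3)–O(1,4)≠ X(1,3)–O(2,3)≠ X(1,3)–X(2,4)= X(1,3)–O(2,2)≠ O(1,4)–X(1,5)≠ O(1,4)–X(2,4)≠ O(1,4)–X(2,5)≠ O(1,4)–O(2,3)= X(1,5)–X(1,6)= X(1,5)–X(2,5)= X(1,5)–X(2,4)= X(1,6)–O(1,7)≠ X(1,6)–O(2,7)≠ X(1,6)–X(2,5)= O(1,7)–O(2,7)=  → 13/22 unlike.
Row 2: O(2,1)–O(2,2)= O(2,1)–X(3,1)≠ O(2,1)–X(3,2)≠ O(2,2)–O(2,3)= O(2,2)–X(3,2)≠ O(2,2)–O(3,3)= O(2,2)–X(3,1)≠ O(2,3)–X(2,4)≠ O(2,3)–O(3,3)= O(2,3)–X(3,4)≠ O(2,3)–X(3,2)≠ X(2,4)–X(2,5)= X(2,4)–X(3,4)= X(2,4)–O(3,5)≠ X(2,4)–O(3,3)≠ X(2,5)–O(3,5)≠ X(2,5)–X(3,6)= X(2,5)–X(3,4)= O(2,7)–X(3,7)≠ O(2,7)–X(3,6)≠  → 12/20 unlike.
Row 3: X(3,1)–X(3,2)= X(3,1)–X(4,1)= X(3,1)–X(4,2)= X(3,2)–O(3,3)≠ X(3,2)–X(4,2)= X(3,2)–X(4,3)= X(3,2)–X(4,1)= O(3,3)–X(3,4)≠ O(3,3)–X(4,3)≠ O(3,3)–O(4,4)= O(3,3)–X(4,2)≠ X(3,4)–O(3,5)≠ X(3,4)–O(4,4)≠ X(3,4)–X(4,5)= X(3,4)–X(4,3)= O(3,5)–X(3,6)≠ O(3,5)–X(4,5)≠ O(3,5)–O(4,4)= X(3,6)–X(3,7)= X(3,6)–O(4,7)≠ X(3,6)–X(4,5)= X(3,7)–O(4,7)≠  → 10/22 unlike.
Row 4: X(4,1)–X(4,2)= X(4,1)–O(5,1)≠ X(4,1)–O(5,2)≠ X(4,2)–X(4,3)= X(4,2)–O(5,2)≠ X(4,2)–X(5,3)= X(4,2)–O(5,1)≠ X(4,3)–O(4,4)≠ X(4,3)–X(5,3)= X(4,3)–O(5,4)≠ X(4,3)–O(5,2)≠ O(4,4)–X(4,5)≠ O(4,4)–O(5,4)= O(4,4)–X(5,5)≠ O(4,4)–X(5,3)≠ X(4,5)–X(5,5)= X(4,5)–X(5,6)= X(4,5)–O(5,4)≠ O(4,7)–X(5,6)≠  → 12/19 unlike.
Row 5: O(5,1)–O(5,2)= O(5,1)–O(6,1)= O(5,1)–O(6,2)= O(5,2)–X(5,3)≠ O(5,2)–O(6,2)= O(5,2)–O(6,3)= O(5,2)–O(6,1)= X(5,3)–O(5,4)≠ X(5,3)–O(6,3)≠ X(5,3)–X(6,4)= X(5,3)–O(6,2)≠ O(5,4)–X(5,5)≠ O(5,4)–X(6,4)≠ O(5,4)–O(6,5)= O(5,4)–O(6,3)= X(5,5)–X(5,6)= X(5,5)–O(6,5)≠ X(5,5)–X(6,6)= X(5,5)–X(6,4)= X(5,6)–X(6,6)= X(5,6)–O(6,7)≠ X(5,6)–O(6,5)≠  → 9/22 unlike.
Row 6: O(6,1)–O(6,2)= O(6,1)–O(7,1)= O(6,1)–X(7,2)≠ O(6,2)–O(6,3)= O(6,2)–X(7,2)≠ O(6,2)–X(7,3)≠ O(6,2)–O(7,1)= O(6,3)–X(6,4)≠ O(6,3)–X(7,3)≠ O(6,3)–O(7,4)= O(6,3)–X(7,2)≠ X(6,4)–O(6,5)≠ X(6,4)–O(7,4)≠ X(6,4)–O(7,5)≠ X(6,4)–X(7,3)= O(6,5)–X(6,6)≠ O(6,5)–O(7,5)= O(6,5)–O(7,4)= X(6,6)–O(6,7)≠ X(6,6)–O(7,7)≠ X(6,6)–O(7,5)≠ O(6,7)–O(7,7)=  → 13/22 unlike.
Row 7: O(7,1)–X(7,2)≠ X(7,2)–X(7,3)= X(7,3)–O(7,4)≠ O(7,4)–O(7,5)=  → 2/4 unlike.
Total adjacent occupied pairs: 131; unlike-type pairs: 71.

71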